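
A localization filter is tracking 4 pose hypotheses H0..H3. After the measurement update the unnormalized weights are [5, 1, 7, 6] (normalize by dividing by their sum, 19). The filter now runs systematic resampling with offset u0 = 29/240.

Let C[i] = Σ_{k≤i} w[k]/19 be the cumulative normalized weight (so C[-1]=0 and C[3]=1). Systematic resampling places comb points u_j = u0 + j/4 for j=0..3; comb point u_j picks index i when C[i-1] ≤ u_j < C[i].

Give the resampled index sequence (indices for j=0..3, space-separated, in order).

0 2 2 3

C = [5/19, 6/19, 13/19, 1]
j=0: u_0=29/240 ∈ [0, 5/19) → index 0
j=1: u_1=89/240 ∈ [6/19, 13/19) → index 2
j=2: u_2=149/240 ∈ [6/19, 13/19) → index 2
j=3: u_3=209/240 ∈ [13/19, 1) → index 3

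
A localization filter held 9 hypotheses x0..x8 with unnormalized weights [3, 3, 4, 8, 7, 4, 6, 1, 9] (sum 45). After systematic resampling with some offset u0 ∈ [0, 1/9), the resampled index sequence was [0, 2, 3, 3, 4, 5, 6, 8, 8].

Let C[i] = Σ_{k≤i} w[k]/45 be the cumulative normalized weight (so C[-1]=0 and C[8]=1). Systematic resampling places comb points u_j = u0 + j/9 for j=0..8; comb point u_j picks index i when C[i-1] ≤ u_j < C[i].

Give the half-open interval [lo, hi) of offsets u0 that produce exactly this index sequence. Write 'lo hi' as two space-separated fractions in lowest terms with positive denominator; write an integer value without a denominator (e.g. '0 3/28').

C = [1/15, 2/15, 2/9, 2/5, 5/9, 29/45, 7/9, 4/5, 1]
j=0 picked index 0: u0 ∈ [0, 1/15)
j=1 picked index 2: u0 ∈ [1/45, 1/9)
j=2 picked index 3: u0 ∈ [0, 8/45)
j=3 picked index 3: u0 ∈ [-1/9, 1/15)
j=4 picked index 4: u0 ∈ [-2/45, 1/9)
j=5 picked index 5: u0 ∈ [0, 4/45)
j=6 picked index 6: u0 ∈ [-1/45, 1/9)
j=7 picked index 8: u0 ∈ [1/45, 2/9)
j=8 picked index 8: u0 ∈ [-4/45, 1/9)
intersection: [1/45, 1/15)

1/45 1/15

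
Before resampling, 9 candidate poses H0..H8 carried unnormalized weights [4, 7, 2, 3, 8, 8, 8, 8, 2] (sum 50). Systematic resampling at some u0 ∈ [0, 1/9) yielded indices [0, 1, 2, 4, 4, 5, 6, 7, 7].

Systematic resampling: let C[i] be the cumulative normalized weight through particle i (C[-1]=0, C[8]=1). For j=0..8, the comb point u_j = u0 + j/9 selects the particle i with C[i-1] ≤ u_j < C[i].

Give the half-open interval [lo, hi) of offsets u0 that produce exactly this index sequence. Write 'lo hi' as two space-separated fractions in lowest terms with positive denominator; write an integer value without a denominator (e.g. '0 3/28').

C = [2/25, 11/50, 13/50, 8/25, 12/25, 16/25, 4/5, 24/25, 1]
j=0 picked index 0: u0 ∈ [0, 2/25)
j=1 picked index 1: u0 ∈ [-7/225, 49/450)
j=2 picked index 2: u0 ∈ [-1/450, 17/450)
j=3 picked index 4: u0 ∈ [-1/75, 11/75)
j=4 picked index 4: u0 ∈ [-28/225, 8/225)
j=5 picked index 5: u0 ∈ [-17/225, 19/225)
j=6 picked index 6: u0 ∈ [-2/75, 2/15)
j=7 picked index 7: u0 ∈ [1/45, 41/225)
j=8 picked index 7: u0 ∈ [-4/45, 16/225)
intersection: [1/45, 8/225)

1/45 8/225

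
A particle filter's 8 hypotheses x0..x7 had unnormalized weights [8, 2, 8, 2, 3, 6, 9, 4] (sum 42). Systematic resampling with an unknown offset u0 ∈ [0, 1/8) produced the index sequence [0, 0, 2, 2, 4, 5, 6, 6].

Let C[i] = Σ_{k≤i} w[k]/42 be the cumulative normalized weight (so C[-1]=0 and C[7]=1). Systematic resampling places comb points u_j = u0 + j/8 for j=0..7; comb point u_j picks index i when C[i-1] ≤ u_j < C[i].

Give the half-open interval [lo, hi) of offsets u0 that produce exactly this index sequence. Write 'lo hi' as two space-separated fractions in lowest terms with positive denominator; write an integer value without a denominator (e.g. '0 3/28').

C = [4/21, 5/21, 3/7, 10/21, 23/42, 29/42, 19/21, 1]
j=0 picked index 0: u0 ∈ [0, 4/21)
j=1 picked index 0: u0 ∈ [-1/8, 11/168)
j=2 picked index 2: u0 ∈ [-1/84, 5/28)
j=3 picked index 2: u0 ∈ [-23/168, 3/56)
j=4 picked index 4: u0 ∈ [-1/42, 1/21)
j=5 picked index 5: u0 ∈ [-13/168, 11/168)
j=6 picked index 6: u0 ∈ [-5/84, 13/84)
j=7 picked index 6: u0 ∈ [-31/168, 5/168)
intersection: [0, 5/168)

0 5/168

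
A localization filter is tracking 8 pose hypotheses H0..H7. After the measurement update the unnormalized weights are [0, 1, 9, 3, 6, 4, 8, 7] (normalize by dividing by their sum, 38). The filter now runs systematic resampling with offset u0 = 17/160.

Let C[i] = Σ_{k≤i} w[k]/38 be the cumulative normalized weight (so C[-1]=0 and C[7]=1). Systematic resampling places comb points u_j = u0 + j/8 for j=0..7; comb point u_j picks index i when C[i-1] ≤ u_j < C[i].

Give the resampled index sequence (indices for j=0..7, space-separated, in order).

C = [0, 1/38, 5/19, 13/38, 1/2, 23/38, 31/38, 1]
j=0: u_0=17/160 ∈ [1/38, 5/19) → index 2
j=1: u_1=37/160 ∈ [1/38, 5/19) → index 2
j=2: u_2=57/160 ∈ [13/38, 1/2) → index 4
j=3: u_3=77/160 ∈ [13/38, 1/2) → index 4
j=4: u_4=97/160 ∈ [23/38, 31/38) → index 6
j=5: u_5=117/160 ∈ [23/38, 31/38) → index 6
j=6: u_6=137/160 ∈ [31/38, 1) → index 7
j=7: u_7=157/160 ∈ [31/38, 1) → index 7

2 2 4 4 6 6 7 7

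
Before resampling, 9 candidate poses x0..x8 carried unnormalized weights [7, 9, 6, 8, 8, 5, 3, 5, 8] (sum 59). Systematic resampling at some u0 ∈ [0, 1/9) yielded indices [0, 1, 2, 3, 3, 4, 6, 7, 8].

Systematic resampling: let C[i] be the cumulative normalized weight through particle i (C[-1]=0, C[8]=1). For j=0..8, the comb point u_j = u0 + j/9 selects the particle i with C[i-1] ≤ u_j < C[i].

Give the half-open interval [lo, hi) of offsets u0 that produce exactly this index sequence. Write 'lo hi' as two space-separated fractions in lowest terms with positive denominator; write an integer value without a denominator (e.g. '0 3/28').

C = [7/59, 16/59, 22/59, 30/59, 38/59, 43/59, 46/59, 51/59, 1]
j=0 picked index 0: u0 ∈ [0, 7/59)
j=1 picked index 1: u0 ∈ [4/531, 85/531)
j=2 picked index 2: u0 ∈ [26/531, 80/531)
j=3 picked index 3: u0 ∈ [7/177, 31/177)
j=4 picked index 3: u0 ∈ [-38/531, 34/531)
j=5 picked index 4: u0 ∈ [-25/531, 47/531)
j=6 picked index 6: u0 ∈ [11/177, 20/177)
j=7 picked index 7: u0 ∈ [1/531, 46/531)
j=8 picked index 8: u0 ∈ [-13/531, 1/9)
intersection: [11/177, 34/531)

11/177 34/531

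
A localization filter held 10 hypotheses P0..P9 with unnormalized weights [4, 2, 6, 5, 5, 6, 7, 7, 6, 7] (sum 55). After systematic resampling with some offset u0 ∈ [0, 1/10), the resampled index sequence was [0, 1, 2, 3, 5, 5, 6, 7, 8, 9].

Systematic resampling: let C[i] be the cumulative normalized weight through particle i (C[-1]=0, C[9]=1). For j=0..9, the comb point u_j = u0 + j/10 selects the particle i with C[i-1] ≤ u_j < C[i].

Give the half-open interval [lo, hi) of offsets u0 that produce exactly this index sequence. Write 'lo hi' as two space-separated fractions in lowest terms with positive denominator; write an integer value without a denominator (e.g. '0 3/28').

C = [4/55, 6/55, 12/55, 17/55, 2/5, 28/55, 7/11, 42/55, 48/55, 1]
j=0 picked index 0: u0 ∈ [0, 4/55)
j=1 picked index 1: u0 ∈ [-3/110, 1/110)
j=2 picked index 2: u0 ∈ [-1/11, 1/55)
j=3 picked index 3: u0 ∈ [-9/110, 1/110)
j=4 picked index 5: u0 ∈ [0, 6/55)
j=5 picked index 5: u0 ∈ [-1/10, 1/110)
j=6 picked index 6: u0 ∈ [-1/11, 2/55)
j=7 picked index 7: u0 ∈ [-7/110, 7/110)
j=8 picked index 8: u0 ∈ [-2/55, 4/55)
j=9 picked index 9: u0 ∈ [-3/110, 1/10)
intersection: [0, 1/110)

0 1/110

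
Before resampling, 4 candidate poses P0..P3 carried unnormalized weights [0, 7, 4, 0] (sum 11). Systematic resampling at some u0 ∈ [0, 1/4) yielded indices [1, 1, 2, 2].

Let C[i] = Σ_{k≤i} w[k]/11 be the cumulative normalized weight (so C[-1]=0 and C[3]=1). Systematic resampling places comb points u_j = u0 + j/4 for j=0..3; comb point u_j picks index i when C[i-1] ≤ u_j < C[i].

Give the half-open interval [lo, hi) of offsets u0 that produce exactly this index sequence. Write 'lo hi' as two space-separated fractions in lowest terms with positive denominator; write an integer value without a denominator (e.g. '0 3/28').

3/22 1/4

C = [0, 7/11, 1, 1]
j=0 picked index 1: u0 ∈ [0, 7/11)
j=1 picked index 1: u0 ∈ [-1/4, 17/44)
j=2 picked index 2: u0 ∈ [3/22, 1/2)
j=3 picked index 2: u0 ∈ [-5/44, 1/4)
intersection: [3/22, 1/4)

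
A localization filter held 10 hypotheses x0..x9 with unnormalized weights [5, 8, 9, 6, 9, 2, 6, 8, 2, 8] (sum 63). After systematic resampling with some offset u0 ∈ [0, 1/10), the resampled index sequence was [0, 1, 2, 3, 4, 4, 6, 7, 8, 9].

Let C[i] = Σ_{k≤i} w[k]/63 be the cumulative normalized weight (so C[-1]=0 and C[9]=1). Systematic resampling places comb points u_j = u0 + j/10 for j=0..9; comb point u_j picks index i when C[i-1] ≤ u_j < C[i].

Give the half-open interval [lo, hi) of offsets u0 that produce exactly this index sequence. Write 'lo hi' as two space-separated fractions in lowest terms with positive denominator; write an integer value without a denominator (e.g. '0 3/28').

C = [5/63, 13/63, 22/63, 4/9, 37/63, 13/21, 5/7, 53/63, 55/63, 1]
j=0 picked index 0: u0 ∈ [0, 5/63)
j=1 picked index 1: u0 ∈ [-13/630, 67/630)
j=2 picked index 2: u0 ∈ [2/315, 47/315)
j=3 picked index 3: u0 ∈ [31/630, 13/90)
j=4 picked index 4: u0 ∈ [2/45, 59/315)
j=5 picked index 4: u0 ∈ [-1/18, 11/126)
j=6 picked index 6: u0 ∈ [2/105, 4/35)
j=7 picked index 7: u0 ∈ [1/70, 89/630)
j=8 picked index 8: u0 ∈ [13/315, 23/315)
j=9 picked index 9: u0 ∈ [-17/630, 1/10)
intersection: [31/630, 23/315)

31/630 23/315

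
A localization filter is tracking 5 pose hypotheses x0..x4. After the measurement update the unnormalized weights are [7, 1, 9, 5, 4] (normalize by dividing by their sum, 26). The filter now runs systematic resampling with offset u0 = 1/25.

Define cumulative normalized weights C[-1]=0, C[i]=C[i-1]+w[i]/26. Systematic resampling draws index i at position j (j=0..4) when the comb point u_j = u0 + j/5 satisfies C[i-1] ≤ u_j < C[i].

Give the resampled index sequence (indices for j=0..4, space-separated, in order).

0 0 2 2 3

C = [7/26, 4/13, 17/26, 11/13, 1]
j=0: u_0=1/25 ∈ [0, 7/26) → index 0
j=1: u_1=6/25 ∈ [0, 7/26) → index 0
j=2: u_2=11/25 ∈ [4/13, 17/26) → index 2
j=3: u_3=16/25 ∈ [4/13, 17/26) → index 2
j=4: u_4=21/25 ∈ [17/26, 11/13) → index 3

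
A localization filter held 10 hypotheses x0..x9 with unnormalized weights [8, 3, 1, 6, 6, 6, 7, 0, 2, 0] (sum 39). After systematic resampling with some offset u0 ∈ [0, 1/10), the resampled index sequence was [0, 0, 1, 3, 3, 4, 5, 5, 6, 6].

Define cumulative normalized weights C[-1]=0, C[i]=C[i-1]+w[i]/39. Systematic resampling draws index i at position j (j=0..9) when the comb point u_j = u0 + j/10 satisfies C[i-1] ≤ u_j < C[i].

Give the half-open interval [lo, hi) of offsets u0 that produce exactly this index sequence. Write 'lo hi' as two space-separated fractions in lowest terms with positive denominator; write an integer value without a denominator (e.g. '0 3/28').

C = [8/39, 11/39, 4/13, 6/13, 8/13, 10/13, 37/39, 37/39, 1, 1]
j=0 picked index 0: u0 ∈ [0, 8/39)
j=1 picked index 0: u0 ∈ [-1/10, 41/390)
j=2 picked index 1: u0 ∈ [1/195, 16/195)
j=3 picked index 3: u0 ∈ [1/130, 21/130)
j=4 picked index 3: u0 ∈ [-6/65, 4/65)
j=5 picked index 4: u0 ∈ [-1/26, 3/26)
j=6 picked index 5: u0 ∈ [1/65, 11/65)
j=7 picked index 5: u0 ∈ [-11/130, 9/130)
j=8 picked index 6: u0 ∈ [-2/65, 29/195)
j=9 picked index 6: u0 ∈ [-17/130, 19/390)
intersection: [1/65, 19/390)

1/65 19/390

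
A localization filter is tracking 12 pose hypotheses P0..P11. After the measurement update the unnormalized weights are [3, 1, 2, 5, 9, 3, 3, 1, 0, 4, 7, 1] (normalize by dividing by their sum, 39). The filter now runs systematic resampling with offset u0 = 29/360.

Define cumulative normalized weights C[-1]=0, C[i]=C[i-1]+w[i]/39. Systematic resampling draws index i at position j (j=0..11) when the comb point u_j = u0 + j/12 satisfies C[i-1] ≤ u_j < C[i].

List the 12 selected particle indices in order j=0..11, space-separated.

C = [1/13, 4/39, 2/13, 11/39, 20/39, 23/39, 2/3, 9/13, 9/13, 31/39, 38/39, 1]
j=0: u_0=29/360 ∈ [1/13, 4/39) → index 1
j=1: u_1=59/360 ∈ [2/13, 11/39) → index 3
j=2: u_2=89/360 ∈ [2/13, 11/39) → index 3
j=3: u_3=119/360 ∈ [11/39, 20/39) → index 4
j=4: u_4=149/360 ∈ [11/39, 20/39) → index 4
j=5: u_5=179/360 ∈ [11/39, 20/39) → index 4
j=6: u_6=209/360 ∈ [20/39, 23/39) → index 5
j=7: u_7=239/360 ∈ [23/39, 2/3) → index 6
j=8: u_8=269/360 ∈ [9/13, 31/39) → index 9
j=9: u_9=299/360 ∈ [31/39, 38/39) → index 10
j=10: u_10=329/360 ∈ [31/39, 38/39) → index 10
j=11: u_11=359/360 ∈ [38/39, 1) → index 11

1 3 3 4 4 4 5 6 9 10 10 11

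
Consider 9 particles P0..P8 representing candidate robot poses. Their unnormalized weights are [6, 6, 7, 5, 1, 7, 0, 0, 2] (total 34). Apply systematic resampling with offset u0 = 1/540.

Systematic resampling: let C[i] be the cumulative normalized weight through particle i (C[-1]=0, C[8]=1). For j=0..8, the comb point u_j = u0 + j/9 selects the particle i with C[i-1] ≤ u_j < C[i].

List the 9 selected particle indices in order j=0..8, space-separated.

C = [3/17, 6/17, 19/34, 12/17, 25/34, 16/17, 16/17, 16/17, 1]
j=0: u_0=1/540 ∈ [0, 3/17) → index 0
j=1: u_1=61/540 ∈ [0, 3/17) → index 0
j=2: u_2=121/540 ∈ [3/17, 6/17) → index 1
j=3: u_3=181/540 ∈ [3/17, 6/17) → index 1
j=4: u_4=241/540 ∈ [6/17, 19/34) → index 2
j=5: u_5=301/540 ∈ [6/17, 19/34) → index 2
j=6: u_6=361/540 ∈ [19/34, 12/17) → index 3
j=7: u_7=421/540 ∈ [25/34, 16/17) → index 5
j=8: u_8=481/540 ∈ [25/34, 16/17) → index 5

0 0 1 1 2 2 3 5 5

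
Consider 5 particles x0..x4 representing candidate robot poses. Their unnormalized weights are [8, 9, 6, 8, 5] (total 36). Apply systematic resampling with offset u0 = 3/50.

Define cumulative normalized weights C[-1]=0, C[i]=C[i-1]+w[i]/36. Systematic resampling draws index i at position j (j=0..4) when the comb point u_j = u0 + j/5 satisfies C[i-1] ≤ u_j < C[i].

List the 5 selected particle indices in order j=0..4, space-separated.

0 1 1 3 3

C = [2/9, 17/36, 23/36, 31/36, 1]
j=0: u_0=3/50 ∈ [0, 2/9) → index 0
j=1: u_1=13/50 ∈ [2/9, 17/36) → index 1
j=2: u_2=23/50 ∈ [2/9, 17/36) → index 1
j=3: u_3=33/50 ∈ [23/36, 31/36) → index 3
j=4: u_4=43/50 ∈ [23/36, 31/36) → index 3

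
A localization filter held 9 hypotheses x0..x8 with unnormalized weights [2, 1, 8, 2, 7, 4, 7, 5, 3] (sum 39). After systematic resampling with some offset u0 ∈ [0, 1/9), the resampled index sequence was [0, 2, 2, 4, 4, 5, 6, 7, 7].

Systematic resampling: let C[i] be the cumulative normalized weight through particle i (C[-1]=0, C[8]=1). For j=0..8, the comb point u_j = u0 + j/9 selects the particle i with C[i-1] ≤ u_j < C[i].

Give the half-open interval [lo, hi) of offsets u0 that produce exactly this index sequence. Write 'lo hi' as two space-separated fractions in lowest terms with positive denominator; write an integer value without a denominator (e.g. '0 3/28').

2/117 4/117

C = [2/39, 1/13, 11/39, 1/3, 20/39, 8/13, 31/39, 12/13, 1]
j=0 picked index 0: u0 ∈ [0, 2/39)
j=1 picked index 2: u0 ∈ [-4/117, 20/117)
j=2 picked index 2: u0 ∈ [-17/117, 7/117)
j=3 picked index 4: u0 ∈ [0, 7/39)
j=4 picked index 4: u0 ∈ [-1/9, 8/117)
j=5 picked index 5: u0 ∈ [-5/117, 7/117)
j=6 picked index 6: u0 ∈ [-2/39, 5/39)
j=7 picked index 7: u0 ∈ [2/117, 17/117)
j=8 picked index 7: u0 ∈ [-11/117, 4/117)
intersection: [2/117, 4/117)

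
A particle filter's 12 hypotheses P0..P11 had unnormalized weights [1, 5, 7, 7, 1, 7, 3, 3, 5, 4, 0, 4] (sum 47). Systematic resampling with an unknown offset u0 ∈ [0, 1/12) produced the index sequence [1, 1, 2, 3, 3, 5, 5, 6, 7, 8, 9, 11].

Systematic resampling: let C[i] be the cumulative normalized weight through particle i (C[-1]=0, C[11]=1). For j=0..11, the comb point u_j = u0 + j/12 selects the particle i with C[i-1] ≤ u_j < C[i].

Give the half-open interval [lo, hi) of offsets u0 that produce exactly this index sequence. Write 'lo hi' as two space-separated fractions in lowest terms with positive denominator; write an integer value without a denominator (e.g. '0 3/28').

C = [1/47, 6/47, 13/47, 20/47, 21/47, 28/47, 31/47, 34/47, 39/47, 43/47, 43/47, 1]
j=0 picked index 1: u0 ∈ [1/47, 6/47)
j=1 picked index 1: u0 ∈ [-35/564, 25/564)
j=2 picked index 2: u0 ∈ [-11/282, 31/282)
j=3 picked index 3: u0 ∈ [5/188, 33/188)
j=4 picked index 3: u0 ∈ [-8/141, 13/141)
j=5 picked index 5: u0 ∈ [17/564, 101/564)
j=6 picked index 5: u0 ∈ [-5/94, 9/94)
j=7 picked index 6: u0 ∈ [7/564, 43/564)
j=8 picked index 7: u0 ∈ [-1/141, 8/141)
j=9 picked index 8: u0 ∈ [-5/188, 15/188)
j=10 picked index 9: u0 ∈ [-1/282, 23/282)
j=11 picked index 11: u0 ∈ [-1/564, 1/12)
intersection: [17/564, 25/564)

17/564 25/564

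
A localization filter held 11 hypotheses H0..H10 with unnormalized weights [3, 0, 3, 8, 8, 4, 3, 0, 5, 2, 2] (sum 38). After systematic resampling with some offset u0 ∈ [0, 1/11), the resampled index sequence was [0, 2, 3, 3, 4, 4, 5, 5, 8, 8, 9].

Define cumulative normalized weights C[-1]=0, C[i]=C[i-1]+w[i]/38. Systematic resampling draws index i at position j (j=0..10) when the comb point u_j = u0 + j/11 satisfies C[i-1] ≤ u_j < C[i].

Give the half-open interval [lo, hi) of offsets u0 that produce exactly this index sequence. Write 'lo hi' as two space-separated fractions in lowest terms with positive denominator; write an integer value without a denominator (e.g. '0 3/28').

C = [3/38, 3/38, 3/19, 7/19, 11/19, 13/19, 29/38, 29/38, 17/19, 18/19, 1]
j=0 picked index 0: u0 ∈ [0, 3/38)
j=1 picked index 2: u0 ∈ [-5/418, 14/209)
j=2 picked index 3: u0 ∈ [-5/209, 39/209)
j=3 picked index 3: u0 ∈ [-24/209, 20/209)
j=4 picked index 4: u0 ∈ [1/209, 45/209)
j=5 picked index 4: u0 ∈ [-18/209, 26/209)
j=6 picked index 5: u0 ∈ [7/209, 29/209)
j=7 picked index 5: u0 ∈ [-12/209, 10/209)
j=8 picked index 8: u0 ∈ [15/418, 35/209)
j=9 picked index 8: u0 ∈ [-23/418, 16/209)
j=10 picked index 9: u0 ∈ [-3/209, 8/209)
intersection: [15/418, 8/209)

15/418 8/209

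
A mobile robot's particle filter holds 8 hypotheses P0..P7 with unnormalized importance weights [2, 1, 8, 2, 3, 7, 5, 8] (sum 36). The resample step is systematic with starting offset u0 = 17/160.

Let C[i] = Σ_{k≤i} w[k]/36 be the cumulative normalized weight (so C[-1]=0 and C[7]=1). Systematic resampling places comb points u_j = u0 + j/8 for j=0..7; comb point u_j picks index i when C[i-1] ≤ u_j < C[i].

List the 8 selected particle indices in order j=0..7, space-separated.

C = [1/18, 1/12, 11/36, 13/36, 4/9, 23/36, 7/9, 1]
j=0: u_0=17/160 ∈ [1/12, 11/36) → index 2
j=1: u_1=37/160 ∈ [1/12, 11/36) → index 2
j=2: u_2=57/160 ∈ [11/36, 13/36) → index 3
j=3: u_3=77/160 ∈ [4/9, 23/36) → index 5
j=4: u_4=97/160 ∈ [4/9, 23/36) → index 5
j=5: u_5=117/160 ∈ [23/36, 7/9) → index 6
j=6: u_6=137/160 ∈ [7/9, 1) → index 7
j=7: u_7=157/160 ∈ [7/9, 1) → index 7

2 2 3 5 5 6 7 7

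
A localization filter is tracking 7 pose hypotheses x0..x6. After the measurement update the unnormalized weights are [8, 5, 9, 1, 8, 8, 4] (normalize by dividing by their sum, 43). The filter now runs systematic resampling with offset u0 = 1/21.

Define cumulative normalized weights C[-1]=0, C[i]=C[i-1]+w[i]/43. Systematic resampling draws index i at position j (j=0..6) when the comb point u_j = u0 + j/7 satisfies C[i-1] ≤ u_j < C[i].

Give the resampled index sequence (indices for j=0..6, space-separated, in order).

C = [8/43, 13/43, 22/43, 23/43, 31/43, 39/43, 1]
j=0: u_0=1/21 ∈ [0, 8/43) → index 0
j=1: u_1=4/21 ∈ [8/43, 13/43) → index 1
j=2: u_2=1/3 ∈ [13/43, 22/43) → index 2
j=3: u_3=10/21 ∈ [13/43, 22/43) → index 2
j=4: u_4=13/21 ∈ [23/43, 31/43) → index 4
j=5: u_5=16/21 ∈ [31/43, 39/43) → index 5
j=6: u_6=19/21 ∈ [31/43, 39/43) → index 5

0 1 2 2 4 5 5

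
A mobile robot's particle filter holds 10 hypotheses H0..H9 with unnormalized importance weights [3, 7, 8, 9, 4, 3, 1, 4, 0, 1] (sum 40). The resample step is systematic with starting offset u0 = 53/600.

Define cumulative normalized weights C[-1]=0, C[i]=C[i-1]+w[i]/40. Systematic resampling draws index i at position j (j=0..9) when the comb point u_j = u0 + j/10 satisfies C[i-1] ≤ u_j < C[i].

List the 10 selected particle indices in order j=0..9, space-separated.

C = [3/40, 1/4, 9/20, 27/40, 31/40, 17/20, 7/8, 39/40, 39/40, 1]
j=0: u_0=53/600 ∈ [3/40, 1/4) → index 1
j=1: u_1=113/600 ∈ [3/40, 1/4) → index 1
j=2: u_2=173/600 ∈ [1/4, 9/20) → index 2
j=3: u_3=233/600 ∈ [1/4, 9/20) → index 2
j=4: u_4=293/600 ∈ [9/20, 27/40) → index 3
j=5: u_5=353/600 ∈ [9/20, 27/40) → index 3
j=6: u_6=413/600 ∈ [27/40, 31/40) → index 4
j=7: u_7=473/600 ∈ [31/40, 17/20) → index 5
j=8: u_8=533/600 ∈ [7/8, 39/40) → index 7
j=9: u_9=593/600 ∈ [39/40, 1) → index 9

1 1 2 2 3 3 4 5 7 9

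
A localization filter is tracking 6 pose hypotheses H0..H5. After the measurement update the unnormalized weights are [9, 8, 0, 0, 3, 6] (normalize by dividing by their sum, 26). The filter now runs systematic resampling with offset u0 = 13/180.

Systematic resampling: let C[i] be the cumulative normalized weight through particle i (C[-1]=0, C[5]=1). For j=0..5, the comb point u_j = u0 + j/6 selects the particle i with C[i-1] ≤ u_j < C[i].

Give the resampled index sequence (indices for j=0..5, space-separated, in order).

0 0 1 1 4 5

C = [9/26, 17/26, 17/26, 17/26, 10/13, 1]
j=0: u_0=13/180 ∈ [0, 9/26) → index 0
j=1: u_1=43/180 ∈ [0, 9/26) → index 0
j=2: u_2=73/180 ∈ [9/26, 17/26) → index 1
j=3: u_3=103/180 ∈ [9/26, 17/26) → index 1
j=4: u_4=133/180 ∈ [17/26, 10/13) → index 4
j=5: u_5=163/180 ∈ [10/13, 1) → index 5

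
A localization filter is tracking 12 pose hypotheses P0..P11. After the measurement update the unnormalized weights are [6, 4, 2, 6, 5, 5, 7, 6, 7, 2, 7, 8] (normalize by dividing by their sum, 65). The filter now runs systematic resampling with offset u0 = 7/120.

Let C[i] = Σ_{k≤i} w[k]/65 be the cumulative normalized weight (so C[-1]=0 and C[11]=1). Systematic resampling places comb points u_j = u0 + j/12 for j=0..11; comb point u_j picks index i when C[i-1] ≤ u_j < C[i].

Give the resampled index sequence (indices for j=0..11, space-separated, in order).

C = [6/65, 2/13, 12/65, 18/65, 23/65, 28/65, 7/13, 41/65, 48/65, 10/13, 57/65, 1]
j=0: u_0=7/120 ∈ [0, 6/65) → index 0
j=1: u_1=17/120 ∈ [6/65, 2/13) → index 1
j=2: u_2=9/40 ∈ [12/65, 18/65) → index 3
j=3: u_3=37/120 ∈ [18/65, 23/65) → index 4
j=4: u_4=47/120 ∈ [23/65, 28/65) → index 5
j=5: u_5=19/40 ∈ [28/65, 7/13) → index 6
j=6: u_6=67/120 ∈ [7/13, 41/65) → index 7
j=7: u_7=77/120 ∈ [41/65, 48/65) → index 8
j=8: u_8=29/40 ∈ [41/65, 48/65) → index 8
j=9: u_9=97/120 ∈ [10/13, 57/65) → index 10
j=10: u_10=107/120 ∈ [57/65, 1) → index 11
j=11: u_11=39/40 ∈ [57/65, 1) → index 11

0 1 3 4 5 6 7 8 8 10 11 11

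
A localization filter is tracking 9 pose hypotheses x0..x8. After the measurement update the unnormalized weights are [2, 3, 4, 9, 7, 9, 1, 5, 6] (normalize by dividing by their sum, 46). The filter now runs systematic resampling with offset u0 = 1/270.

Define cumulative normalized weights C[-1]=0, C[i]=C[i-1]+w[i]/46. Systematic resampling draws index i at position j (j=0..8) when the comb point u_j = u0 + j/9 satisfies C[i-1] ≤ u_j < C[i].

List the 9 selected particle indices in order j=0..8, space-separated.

0 2 3 3 4 5 5 7 8

C = [1/23, 5/46, 9/46, 9/23, 25/46, 17/23, 35/46, 20/23, 1]
j=0: u_0=1/270 ∈ [0, 1/23) → index 0
j=1: u_1=31/270 ∈ [5/46, 9/46) → index 2
j=2: u_2=61/270 ∈ [9/46, 9/23) → index 3
j=3: u_3=91/270 ∈ [9/46, 9/23) → index 3
j=4: u_4=121/270 ∈ [9/23, 25/46) → index 4
j=5: u_5=151/270 ∈ [25/46, 17/23) → index 5
j=6: u_6=181/270 ∈ [25/46, 17/23) → index 5
j=7: u_7=211/270 ∈ [35/46, 20/23) → index 7
j=8: u_8=241/270 ∈ [20/23, 1) → index 8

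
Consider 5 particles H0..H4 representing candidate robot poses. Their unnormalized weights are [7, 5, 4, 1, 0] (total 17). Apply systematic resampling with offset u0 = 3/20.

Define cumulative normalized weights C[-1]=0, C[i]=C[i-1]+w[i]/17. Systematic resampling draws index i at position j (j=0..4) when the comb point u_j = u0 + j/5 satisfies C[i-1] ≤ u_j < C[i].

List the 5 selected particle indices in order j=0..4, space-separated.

C = [7/17, 12/17, 16/17, 1, 1]
j=0: u_0=3/20 ∈ [0, 7/17) → index 0
j=1: u_1=7/20 ∈ [0, 7/17) → index 0
j=2: u_2=11/20 ∈ [7/17, 12/17) → index 1
j=3: u_3=3/4 ∈ [12/17, 16/17) → index 2
j=4: u_4=19/20 ∈ [16/17, 1) → index 3

0 0 1 2 3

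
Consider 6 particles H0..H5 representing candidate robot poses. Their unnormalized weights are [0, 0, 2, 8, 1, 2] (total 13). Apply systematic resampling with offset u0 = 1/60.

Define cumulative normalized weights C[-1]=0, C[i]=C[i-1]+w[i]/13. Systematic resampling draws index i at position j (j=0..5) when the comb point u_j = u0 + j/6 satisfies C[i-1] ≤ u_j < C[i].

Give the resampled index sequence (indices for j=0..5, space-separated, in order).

C = [0, 0, 2/13, 10/13, 11/13, 1]
j=0: u_0=1/60 ∈ [0, 2/13) → index 2
j=1: u_1=11/60 ∈ [2/13, 10/13) → index 3
j=2: u_2=7/20 ∈ [2/13, 10/13) → index 3
j=3: u_3=31/60 ∈ [2/13, 10/13) → index 3
j=4: u_4=41/60 ∈ [2/13, 10/13) → index 3
j=5: u_5=17/20 ∈ [11/13, 1) → index 5

2 3 3 3 3 5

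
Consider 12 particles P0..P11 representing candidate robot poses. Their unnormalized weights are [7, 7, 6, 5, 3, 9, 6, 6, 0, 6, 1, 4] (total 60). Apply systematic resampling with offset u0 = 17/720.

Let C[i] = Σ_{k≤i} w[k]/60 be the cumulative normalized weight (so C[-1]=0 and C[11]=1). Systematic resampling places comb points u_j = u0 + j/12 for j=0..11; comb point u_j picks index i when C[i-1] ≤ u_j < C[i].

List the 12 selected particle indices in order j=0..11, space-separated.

0 0 1 2 3 4 5 5 6 7 9 11

C = [7/60, 7/30, 1/3, 5/12, 7/15, 37/60, 43/60, 49/60, 49/60, 11/12, 14/15, 1]
j=0: u_0=17/720 ∈ [0, 7/60) → index 0
j=1: u_1=77/720 ∈ [0, 7/60) → index 0
j=2: u_2=137/720 ∈ [7/60, 7/30) → index 1
j=3: u_3=197/720 ∈ [7/30, 1/3) → index 2
j=4: u_4=257/720 ∈ [1/3, 5/12) → index 3
j=5: u_5=317/720 ∈ [5/12, 7/15) → index 4
j=6: u_6=377/720 ∈ [7/15, 37/60) → index 5
j=7: u_7=437/720 ∈ [7/15, 37/60) → index 5
j=8: u_8=497/720 ∈ [37/60, 43/60) → index 6
j=9: u_9=557/720 ∈ [43/60, 49/60) → index 7
j=10: u_10=617/720 ∈ [49/60, 11/12) → index 9
j=11: u_11=677/720 ∈ [14/15, 1) → index 11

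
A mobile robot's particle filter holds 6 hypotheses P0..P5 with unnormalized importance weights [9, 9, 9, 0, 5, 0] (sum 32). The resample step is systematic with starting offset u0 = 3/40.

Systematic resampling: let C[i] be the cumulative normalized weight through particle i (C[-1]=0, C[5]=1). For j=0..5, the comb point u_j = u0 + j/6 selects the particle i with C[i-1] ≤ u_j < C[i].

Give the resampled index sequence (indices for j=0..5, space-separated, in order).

0 0 1 2 2 4

C = [9/32, 9/16, 27/32, 27/32, 1, 1]
j=0: u_0=3/40 ∈ [0, 9/32) → index 0
j=1: u_1=29/120 ∈ [0, 9/32) → index 0
j=2: u_2=49/120 ∈ [9/32, 9/16) → index 1
j=3: u_3=23/40 ∈ [9/16, 27/32) → index 2
j=4: u_4=89/120 ∈ [9/16, 27/32) → index 2
j=5: u_5=109/120 ∈ [27/32, 1) → index 4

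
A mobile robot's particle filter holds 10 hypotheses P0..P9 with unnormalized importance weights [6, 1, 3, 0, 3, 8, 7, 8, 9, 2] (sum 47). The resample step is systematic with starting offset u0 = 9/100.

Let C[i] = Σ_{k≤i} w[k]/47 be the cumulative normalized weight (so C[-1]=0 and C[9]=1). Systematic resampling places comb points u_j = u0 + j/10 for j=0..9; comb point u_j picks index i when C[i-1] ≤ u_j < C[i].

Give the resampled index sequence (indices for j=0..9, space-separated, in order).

C = [6/47, 7/47, 10/47, 10/47, 13/47, 21/47, 28/47, 36/47, 45/47, 1]
j=0: u_0=9/100 ∈ [0, 6/47) → index 0
j=1: u_1=19/100 ∈ [7/47, 10/47) → index 2
j=2: u_2=29/100 ∈ [13/47, 21/47) → index 5
j=3: u_3=39/100 ∈ [13/47, 21/47) → index 5
j=4: u_4=49/100 ∈ [21/47, 28/47) → index 6
j=5: u_5=59/100 ∈ [21/47, 28/47) → index 6
j=6: u_6=69/100 ∈ [28/47, 36/47) → index 7
j=7: u_7=79/100 ∈ [36/47, 45/47) → index 8
j=8: u_8=89/100 ∈ [36/47, 45/47) → index 8
j=9: u_9=99/100 ∈ [45/47, 1) → index 9

0 2 5 5 6 6 7 8 8 9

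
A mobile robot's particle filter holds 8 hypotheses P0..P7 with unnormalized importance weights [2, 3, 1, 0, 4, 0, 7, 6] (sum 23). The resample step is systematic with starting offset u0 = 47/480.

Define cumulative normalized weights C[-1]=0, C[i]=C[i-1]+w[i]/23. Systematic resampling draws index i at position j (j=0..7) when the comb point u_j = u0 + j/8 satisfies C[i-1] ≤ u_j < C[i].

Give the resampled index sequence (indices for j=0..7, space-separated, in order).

1 2 4 6 6 6 7 7

C = [2/23, 5/23, 6/23, 6/23, 10/23, 10/23, 17/23, 1]
j=0: u_0=47/480 ∈ [2/23, 5/23) → index 1
j=1: u_1=107/480 ∈ [5/23, 6/23) → index 2
j=2: u_2=167/480 ∈ [6/23, 10/23) → index 4
j=3: u_3=227/480 ∈ [10/23, 17/23) → index 6
j=4: u_4=287/480 ∈ [10/23, 17/23) → index 6
j=5: u_5=347/480 ∈ [10/23, 17/23) → index 6
j=6: u_6=407/480 ∈ [17/23, 1) → index 7
j=7: u_7=467/480 ∈ [17/23, 1) → index 7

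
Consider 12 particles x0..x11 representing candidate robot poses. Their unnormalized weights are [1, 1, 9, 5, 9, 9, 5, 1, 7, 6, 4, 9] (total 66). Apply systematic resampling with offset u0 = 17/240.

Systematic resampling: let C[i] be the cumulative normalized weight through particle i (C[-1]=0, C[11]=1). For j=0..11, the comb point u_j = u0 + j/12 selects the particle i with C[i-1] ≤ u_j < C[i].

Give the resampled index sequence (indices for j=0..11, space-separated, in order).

2 2 3 4 5 5 6 8 9 10 11 11

C = [1/66, 1/33, 1/6, 8/33, 25/66, 17/33, 13/22, 20/33, 47/66, 53/66, 19/22, 1]
j=0: u_0=17/240 ∈ [1/33, 1/6) → index 2
j=1: u_1=37/240 ∈ [1/33, 1/6) → index 2
j=2: u_2=19/80 ∈ [1/6, 8/33) → index 3
j=3: u_3=77/240 ∈ [8/33, 25/66) → index 4
j=4: u_4=97/240 ∈ [25/66, 17/33) → index 5
j=5: u_5=39/80 ∈ [25/66, 17/33) → index 5
j=6: u_6=137/240 ∈ [17/33, 13/22) → index 6
j=7: u_7=157/240 ∈ [20/33, 47/66) → index 8
j=8: u_8=59/80 ∈ [47/66, 53/66) → index 9
j=9: u_9=197/240 ∈ [53/66, 19/22) → index 10
j=10: u_10=217/240 ∈ [19/22, 1) → index 11
j=11: u_11=79/80 ∈ [19/22, 1) → index 11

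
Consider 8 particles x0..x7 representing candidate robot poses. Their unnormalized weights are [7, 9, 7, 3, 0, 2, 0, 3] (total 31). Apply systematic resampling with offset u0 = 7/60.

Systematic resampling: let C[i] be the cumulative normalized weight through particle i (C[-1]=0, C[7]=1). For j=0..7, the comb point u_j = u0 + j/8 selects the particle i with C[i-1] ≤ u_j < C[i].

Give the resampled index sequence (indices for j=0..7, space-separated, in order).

C = [7/31, 16/31, 23/31, 26/31, 26/31, 28/31, 28/31, 1]
j=0: u_0=7/60 ∈ [0, 7/31) → index 0
j=1: u_1=29/120 ∈ [7/31, 16/31) → index 1
j=2: u_2=11/30 ∈ [7/31, 16/31) → index 1
j=3: u_3=59/120 ∈ [7/31, 16/31) → index 1
j=4: u_4=37/60 ∈ [16/31, 23/31) → index 2
j=5: u_5=89/120 ∈ [16/31, 23/31) → index 2
j=6: u_6=13/15 ∈ [26/31, 28/31) → index 5
j=7: u_7=119/120 ∈ [28/31, 1) → index 7

0 1 1 1 2 2 5 7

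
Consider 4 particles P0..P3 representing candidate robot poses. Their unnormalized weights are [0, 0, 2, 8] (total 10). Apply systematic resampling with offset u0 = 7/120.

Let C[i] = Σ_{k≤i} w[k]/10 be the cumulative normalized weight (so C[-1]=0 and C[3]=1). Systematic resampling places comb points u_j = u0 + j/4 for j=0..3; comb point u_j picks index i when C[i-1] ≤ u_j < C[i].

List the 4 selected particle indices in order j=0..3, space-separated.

C = [0, 0, 1/5, 1]
j=0: u_0=7/120 ∈ [0, 1/5) → index 2
j=1: u_1=37/120 ∈ [1/5, 1) → index 3
j=2: u_2=67/120 ∈ [1/5, 1) → index 3
j=3: u_3=97/120 ∈ [1/5, 1) → index 3

2 3 3 3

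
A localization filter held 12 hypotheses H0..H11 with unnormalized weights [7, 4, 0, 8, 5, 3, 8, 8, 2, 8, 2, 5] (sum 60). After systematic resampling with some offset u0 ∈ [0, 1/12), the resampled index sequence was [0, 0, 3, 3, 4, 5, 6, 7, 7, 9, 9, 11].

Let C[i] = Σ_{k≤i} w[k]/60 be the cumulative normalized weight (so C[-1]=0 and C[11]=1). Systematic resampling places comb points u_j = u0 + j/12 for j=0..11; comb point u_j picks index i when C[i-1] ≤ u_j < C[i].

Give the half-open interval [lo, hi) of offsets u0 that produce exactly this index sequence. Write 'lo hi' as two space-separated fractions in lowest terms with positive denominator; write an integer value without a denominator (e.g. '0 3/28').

C = [7/60, 11/60, 11/60, 19/60, 2/5, 9/20, 7/12, 43/60, 3/4, 53/60, 11/12, 1]
j=0 picked index 0: u0 ∈ [0, 7/60)
j=1 picked index 0: u0 ∈ [-1/12, 1/30)
j=2 picked index 3: u0 ∈ [1/60, 3/20)
j=3 picked index 3: u0 ∈ [-1/15, 1/15)
j=4 picked index 4: u0 ∈ [-1/60, 1/15)
j=5 picked index 5: u0 ∈ [-1/60, 1/30)
j=6 picked index 6: u0 ∈ [-1/20, 1/12)
j=7 picked index 7: u0 ∈ [0, 2/15)
j=8 picked index 7: u0 ∈ [-1/12, 1/20)
j=9 picked index 9: u0 ∈ [0, 2/15)
j=10 picked index 9: u0 ∈ [-1/12, 1/20)
j=11 picked index 11: u0 ∈ [0, 1/12)
intersection: [1/60, 1/30)

1/60 1/30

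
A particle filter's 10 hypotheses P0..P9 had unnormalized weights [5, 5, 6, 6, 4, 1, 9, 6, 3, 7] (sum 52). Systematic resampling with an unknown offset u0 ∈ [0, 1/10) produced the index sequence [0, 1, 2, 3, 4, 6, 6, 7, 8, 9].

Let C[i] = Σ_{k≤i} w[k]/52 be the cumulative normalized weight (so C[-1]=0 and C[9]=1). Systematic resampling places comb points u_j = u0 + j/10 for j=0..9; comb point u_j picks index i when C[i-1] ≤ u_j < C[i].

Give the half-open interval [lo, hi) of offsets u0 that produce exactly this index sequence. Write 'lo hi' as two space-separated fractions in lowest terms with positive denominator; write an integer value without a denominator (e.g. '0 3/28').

C = [5/52, 5/26, 4/13, 11/26, 1/2, 27/52, 9/13, 21/26, 45/52, 1]
j=0 picked index 0: u0 ∈ [0, 5/52)
j=1 picked index 1: u0 ∈ [-1/260, 6/65)
j=2 picked index 2: u0 ∈ [-1/130, 7/65)
j=3 picked index 3: u0 ∈ [1/130, 8/65)
j=4 picked index 4: u0 ∈ [3/130, 1/10)
j=5 picked index 6: u0 ∈ [1/52, 5/26)
j=6 picked index 6: u0 ∈ [-21/260, 6/65)
j=7 picked index 7: u0 ∈ [-1/130, 7/65)
j=8 picked index 8: u0 ∈ [1/130, 17/260)
j=9 picked index 9: u0 ∈ [-9/260, 1/10)
intersection: [3/130, 17/260)

3/130 17/260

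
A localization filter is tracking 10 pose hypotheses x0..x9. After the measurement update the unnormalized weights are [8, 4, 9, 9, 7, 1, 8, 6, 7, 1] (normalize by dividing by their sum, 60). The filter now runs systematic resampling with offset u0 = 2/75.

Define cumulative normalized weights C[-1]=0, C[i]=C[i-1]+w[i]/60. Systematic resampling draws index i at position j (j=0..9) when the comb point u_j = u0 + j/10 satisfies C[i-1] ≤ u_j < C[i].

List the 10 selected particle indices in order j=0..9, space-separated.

0 0 2 2 3 4 5 6 7 8

C = [2/15, 1/5, 7/20, 1/2, 37/60, 19/30, 23/30, 13/15, 59/60, 1]
j=0: u_0=2/75 ∈ [0, 2/15) → index 0
j=1: u_1=19/150 ∈ [0, 2/15) → index 0
j=2: u_2=17/75 ∈ [1/5, 7/20) → index 2
j=3: u_3=49/150 ∈ [1/5, 7/20) → index 2
j=4: u_4=32/75 ∈ [7/20, 1/2) → index 3
j=5: u_5=79/150 ∈ [1/2, 37/60) → index 4
j=6: u_6=47/75 ∈ [37/60, 19/30) → index 5
j=7: u_7=109/150 ∈ [19/30, 23/30) → index 6
j=8: u_8=62/75 ∈ [23/30, 13/15) → index 7
j=9: u_9=139/150 ∈ [13/15, 59/60) → index 8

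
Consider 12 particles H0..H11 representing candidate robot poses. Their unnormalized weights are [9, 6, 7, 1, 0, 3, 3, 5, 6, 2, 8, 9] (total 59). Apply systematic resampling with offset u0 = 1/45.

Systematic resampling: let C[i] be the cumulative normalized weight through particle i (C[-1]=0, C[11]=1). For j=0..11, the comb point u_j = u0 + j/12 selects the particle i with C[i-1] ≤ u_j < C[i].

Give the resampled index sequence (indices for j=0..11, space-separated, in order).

0 0 1 2 2 5 7 8 9 10 11 11

C = [9/59, 15/59, 22/59, 23/59, 23/59, 26/59, 29/59, 34/59, 40/59, 42/59, 50/59, 1]
j=0: u_0=1/45 ∈ [0, 9/59) → index 0
j=1: u_1=19/180 ∈ [0, 9/59) → index 0
j=2: u_2=17/90 ∈ [9/59, 15/59) → index 1
j=3: u_3=49/180 ∈ [15/59, 22/59) → index 2
j=4: u_4=16/45 ∈ [15/59, 22/59) → index 2
j=5: u_5=79/180 ∈ [23/59, 26/59) → index 5
j=6: u_6=47/90 ∈ [29/59, 34/59) → index 7
j=7: u_7=109/180 ∈ [34/59, 40/59) → index 8
j=8: u_8=31/45 ∈ [40/59, 42/59) → index 9
j=9: u_9=139/180 ∈ [42/59, 50/59) → index 10
j=10: u_10=77/90 ∈ [50/59, 1) → index 11
j=11: u_11=169/180 ∈ [50/59, 1) → index 11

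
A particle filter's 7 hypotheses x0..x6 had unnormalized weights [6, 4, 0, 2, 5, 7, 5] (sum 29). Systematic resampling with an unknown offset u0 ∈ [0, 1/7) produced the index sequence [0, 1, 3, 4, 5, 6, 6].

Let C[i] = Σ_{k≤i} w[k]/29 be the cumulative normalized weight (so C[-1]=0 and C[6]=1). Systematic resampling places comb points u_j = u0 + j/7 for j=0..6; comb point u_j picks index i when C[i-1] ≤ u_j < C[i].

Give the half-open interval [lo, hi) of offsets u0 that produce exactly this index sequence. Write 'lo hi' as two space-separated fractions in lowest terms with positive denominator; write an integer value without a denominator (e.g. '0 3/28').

23/203 26/203

C = [6/29, 10/29, 10/29, 12/29, 17/29, 24/29, 1]
j=0 picked index 0: u0 ∈ [0, 6/29)
j=1 picked index 1: u0 ∈ [13/203, 41/203)
j=2 picked index 3: u0 ∈ [12/203, 26/203)
j=3 picked index 4: u0 ∈ [-3/203, 32/203)
j=4 picked index 5: u0 ∈ [3/203, 52/203)
j=5 picked index 6: u0 ∈ [23/203, 2/7)
j=6 picked index 6: u0 ∈ [-6/203, 1/7)
intersection: [23/203, 26/203)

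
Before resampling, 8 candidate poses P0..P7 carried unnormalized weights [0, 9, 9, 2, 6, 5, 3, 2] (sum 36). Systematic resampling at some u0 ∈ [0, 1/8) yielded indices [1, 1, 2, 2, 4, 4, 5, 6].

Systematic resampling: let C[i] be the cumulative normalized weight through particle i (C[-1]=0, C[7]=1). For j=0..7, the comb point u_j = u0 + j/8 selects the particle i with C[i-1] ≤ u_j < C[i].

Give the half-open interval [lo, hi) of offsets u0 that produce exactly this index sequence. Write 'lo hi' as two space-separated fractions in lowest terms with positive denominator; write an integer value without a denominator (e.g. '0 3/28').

C = [0, 1/4, 1/2, 5/9, 13/18, 31/36, 17/18, 1]
j=0 picked index 1: u0 ∈ [0, 1/4)
j=1 picked index 1: u0 ∈ [-1/8, 1/8)
j=2 picked index 2: u0 ∈ [0, 1/4)
j=3 picked index 2: u0 ∈ [-1/8, 1/8)
j=4 picked index 4: u0 ∈ [1/18, 2/9)
j=5 picked index 4: u0 ∈ [-5/72, 7/72)
j=6 picked index 5: u0 ∈ [-1/36, 1/9)
j=7 picked index 6: u0 ∈ [-1/72, 5/72)
intersection: [1/18, 5/72)

1/18 5/72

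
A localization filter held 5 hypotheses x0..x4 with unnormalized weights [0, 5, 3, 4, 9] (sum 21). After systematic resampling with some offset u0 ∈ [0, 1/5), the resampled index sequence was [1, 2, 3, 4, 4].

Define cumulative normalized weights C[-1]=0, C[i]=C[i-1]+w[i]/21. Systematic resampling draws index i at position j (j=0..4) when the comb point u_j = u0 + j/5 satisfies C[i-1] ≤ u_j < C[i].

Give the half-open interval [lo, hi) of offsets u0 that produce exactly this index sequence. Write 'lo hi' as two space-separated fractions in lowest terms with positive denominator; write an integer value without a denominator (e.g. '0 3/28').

C = [0, 5/21, 8/21, 4/7, 1]
j=0 picked index 1: u0 ∈ [0, 5/21)
j=1 picked index 2: u0 ∈ [4/105, 19/105)
j=2 picked index 3: u0 ∈ [-2/105, 6/35)
j=3 picked index 4: u0 ∈ [-1/35, 2/5)
j=4 picked index 4: u0 ∈ [-8/35, 1/5)
intersection: [4/105, 6/35)

4/105 6/35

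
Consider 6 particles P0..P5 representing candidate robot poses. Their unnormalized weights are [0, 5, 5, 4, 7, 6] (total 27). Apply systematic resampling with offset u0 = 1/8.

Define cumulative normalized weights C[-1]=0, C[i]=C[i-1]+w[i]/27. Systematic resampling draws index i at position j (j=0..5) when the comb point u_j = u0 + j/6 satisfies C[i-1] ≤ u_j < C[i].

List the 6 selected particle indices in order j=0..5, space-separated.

1 2 3 4 5 5

C = [0, 5/27, 10/27, 14/27, 7/9, 1]
j=0: u_0=1/8 ∈ [0, 5/27) → index 1
j=1: u_1=7/24 ∈ [5/27, 10/27) → index 2
j=2: u_2=11/24 ∈ [10/27, 14/27) → index 3
j=3: u_3=5/8 ∈ [14/27, 7/9) → index 4
j=4: u_4=19/24 ∈ [7/9, 1) → index 5
j=5: u_5=23/24 ∈ [7/9, 1) → index 5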